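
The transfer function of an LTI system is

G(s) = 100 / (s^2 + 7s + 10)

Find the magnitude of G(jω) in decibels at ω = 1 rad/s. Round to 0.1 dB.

18.9 dB

Substitute s = j1:
Numerator: 100 = 100 + j0
Denominator: (j1)^2 + 7(j1) + 10 = 9 + j7
|N| = √(100² + 0²) ≈ 100, ∠N ≈ 0.00°
|D| = √(9² + 7²) ≈ 11.402, ∠D ≈ 37.87°
|G| = 100 / 11.402 ≈ 8.7704
Gain = 20 log₁₀(8.7704) ≈ 18.86 dB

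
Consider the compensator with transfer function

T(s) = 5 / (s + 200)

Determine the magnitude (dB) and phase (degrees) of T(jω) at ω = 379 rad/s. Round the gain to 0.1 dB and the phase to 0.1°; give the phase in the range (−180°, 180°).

At s = jω = j379:
pole (s+200): 200 + j379 → |·| = √(200²+379²) = √183641 ≈ 428.53, ∠ = arctan(379/200) ≈ 62.18°
|T| = 5 / 428.53 ≈ 0.011668
Gain = 20 log₁₀(0.011668) ≈ -38.66 dB
∠T = 0.00° − 62.18° = -62.18°

-38.7 dB, -62.2°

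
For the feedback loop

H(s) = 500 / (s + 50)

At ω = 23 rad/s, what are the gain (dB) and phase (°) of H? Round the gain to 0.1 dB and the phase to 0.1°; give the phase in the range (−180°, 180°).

19.2 dB, -24.7°

Substitute s = j23:
Numerator: 500 = 500 + j0
Denominator: (j23) + 50 = 50 + j23
|N| = √(500² + 0²) ≈ 500, ∠N ≈ 0.00°
|D| = √(50² + 23²) ≈ 55.036, ∠D ≈ 24.70°
|H| = 500 / 55.036 ≈ 9.085
Gain = 20 log₁₀(9.085) ≈ 19.17 dB
∠H = 0.00° − 24.70° = -24.70°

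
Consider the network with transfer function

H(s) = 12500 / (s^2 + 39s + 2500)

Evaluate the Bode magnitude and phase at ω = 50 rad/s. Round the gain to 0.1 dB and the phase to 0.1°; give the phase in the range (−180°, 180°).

16.1 dB, -90.0°

At s = jω = j50:
quadratic: (j50)² + 39·j50 + 2500 = 0 + j1950 → |·| ≈ 1950, ∠ ≈ 90.00°
|H| = 12500 / 1950 ≈ 6.4103
Gain = 20 log₁₀(6.4103) ≈ 16.14 dB
∠H = 0.00° − 90.00° = -90.00°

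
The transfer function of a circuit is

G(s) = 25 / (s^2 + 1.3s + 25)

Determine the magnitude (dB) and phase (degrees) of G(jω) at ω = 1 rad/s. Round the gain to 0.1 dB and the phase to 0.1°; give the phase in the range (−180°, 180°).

At s = jω = j1:
quadratic: (j1)² + 1.3·j1 + 25 = 24 + j1.3 → |·| ≈ 24.035, ∠ ≈ 3.10°
|G| = 25 / 24.035 ≈ 1.0401
Gain = 20 log₁₀(1.0401) ≈ 0.34 dB
∠G = 0.00° − 3.10° = -3.10°

0.3 dB, -3.1°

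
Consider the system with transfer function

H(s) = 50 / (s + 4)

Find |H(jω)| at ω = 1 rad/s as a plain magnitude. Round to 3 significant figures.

Substitute s = j1:
Numerator: 50 = 50 + j0
Denominator: (j1) + 4 = 4 + j1
|N| = √(50² + 0²) ≈ 50, ∠N ≈ 0.00°
|D| = √(4² + 1²) ≈ 4.1231, ∠D ≈ 14.04°
|H| = 50 / 4.1231 ≈ 12.127

12.1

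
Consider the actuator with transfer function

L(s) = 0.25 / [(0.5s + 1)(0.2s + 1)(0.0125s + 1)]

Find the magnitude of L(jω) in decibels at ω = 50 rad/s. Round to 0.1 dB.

At ω = 50 rad/s:
pole (1 + j50·0.5) = 1 + j25 → |·| ≈ 25.02, ∠ ≈ 87.71°
pole (1 + j50·0.2) = 1 + j10 → |·| ≈ 10.05, ∠ ≈ 84.29°
pole (1 + j50·0.0125) = 1 + j0.625 → |·| ≈ 1.1792, ∠ ≈ 32.01°
|L| = 0.25 · 1 / (25.02 · 10.05 · 1.1792) ≈ 0.00084314
Gain = 20 log₁₀(0.00084314) ≈ -61.48 dB

-61.5 dB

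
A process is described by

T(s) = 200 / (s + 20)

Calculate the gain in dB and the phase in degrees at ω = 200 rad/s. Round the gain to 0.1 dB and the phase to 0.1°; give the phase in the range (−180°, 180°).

Substitute s = j200:
Numerator: 200 = 200 + j0
Denominator: (j200) + 20 = 20 + j200
|N| = √(200² + 0²) ≈ 200, ∠N ≈ 0.00°
|D| = √(20² + 200²) ≈ 201, ∠D ≈ 84.29°
|T| = 200 / 201 ≈ 0.99502
Gain = 20 log₁₀(0.99502) ≈ -0.04 dB
∠T = 0.00° − 84.29° = -84.29°

-0.0 dB, -84.3°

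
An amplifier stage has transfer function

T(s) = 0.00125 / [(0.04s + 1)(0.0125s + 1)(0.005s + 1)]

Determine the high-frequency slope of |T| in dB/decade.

-60 dB/decade

Each pole contributes −20 dB/decade at high frequency; each zero contributes +20 dB/decade.
Net: 0 zero(s) − 3 pole(s) → -60 dB/decade.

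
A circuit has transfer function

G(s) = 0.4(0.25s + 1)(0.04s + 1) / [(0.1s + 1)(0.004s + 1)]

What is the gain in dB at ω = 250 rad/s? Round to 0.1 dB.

17.0 dB

At ω = 250 rad/s:
zero (1 + j250·0.25) = 1 + j62.5 → |·| ≈ 62.508, ∠ ≈ 89.08°
zero (1 + j250·0.04) = 1 + j10 → |·| ≈ 10.05, ∠ ≈ 84.29°
pole (1 + j250·0.1) = 1 + j25 → |·| ≈ 25.02, ∠ ≈ 87.71°
pole (1 + j250·0.004) = 1 + j1 → |·| ≈ 1.4142, ∠ ≈ 45.00°
|G| = 0.4 · 62.508 · 10.05 / (25.02 · 1.4142) ≈ 7.1017
Gain = 20 log₁₀(7.1017) ≈ 17.03 dB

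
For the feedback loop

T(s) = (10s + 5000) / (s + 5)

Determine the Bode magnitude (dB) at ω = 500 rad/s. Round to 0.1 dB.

23.0 dB

Substitute s = j500:
Numerator: 10(j500) + 5000 = 5000 + j5000
Denominator: (j500) + 5 = 5 + j500
|N| = √(5000² + 5000²) ≈ 7071.1, ∠N ≈ 45.00°
|D| = √(5² + 500²) ≈ 500.02, ∠D ≈ 89.43°
|T| = 7071.1 / 500.02 ≈ 14.142
Gain = 20 log₁₀(14.142) ≈ 23.01 dB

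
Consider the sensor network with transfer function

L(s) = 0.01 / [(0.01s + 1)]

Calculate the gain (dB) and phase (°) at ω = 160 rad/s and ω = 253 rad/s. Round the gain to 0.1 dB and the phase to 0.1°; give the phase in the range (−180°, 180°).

ω = 160: -45.5 dB, -58.0°; ω = 253: -48.7 dB, -68.4°

At ω = 160 rad/s:
pole (1 + j160·0.01) = 1 + j1.6 → |·| ≈ 1.8868, ∠ ≈ 57.99°
|L| = 0.01 · 1 / (1.8868) ≈ 0.0053
Gain = 20 log₁₀(0.0053) ≈ -45.51 dB
∠L = (0°) − (57.99°) = -57.99°

At ω = 253 rad/s:
pole (1 + j253·0.01) = 1 + j2.53 → |·| ≈ 2.7205, ∠ ≈ 68.43°
|L| = 0.01 · 1 / (2.7205) ≈ 0.0036758
Gain = 20 log₁₀(0.0036758) ≈ -48.69 dB
∠L = (0°) − (68.43°) = -68.43°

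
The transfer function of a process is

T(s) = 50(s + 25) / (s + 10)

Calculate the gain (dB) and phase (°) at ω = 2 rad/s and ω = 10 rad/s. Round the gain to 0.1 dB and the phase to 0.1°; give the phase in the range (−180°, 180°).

At s = jω = j2:
zero (s+25): 25 + j2 → |·| = √(25²+2²) = √629 ≈ 25.08, ∠ = arctan(2/25) ≈ 4.57°
pole (s+10): 10 + j2 → |·| = √(10²+2²) = √104 ≈ 10.198, ∠ = arctan(2/10) ≈ 11.31°
|T| = 50 · 25.08 / 10.198 ≈ 122.97
Gain = 20 log₁₀(122.97) ≈ 41.80 dB
∠T = 4.57° − 11.31° = -6.74°

At s = jω = j10:
zero (s+25): 25 + j10 → |·| = √(25²+10²) = √725 ≈ 26.926, ∠ = arctan(10/25) ≈ 21.80°
pole (s+10): 10 + j10 → |·| = √(10²+10²) = √200 ≈ 14.142, ∠ = arctan(10/10) ≈ 45.00°
|T| = 50 · 26.926 / 14.142 ≈ 95.199
Gain = 20 log₁₀(95.199) ≈ 39.57 dB
∠T = 21.80° − 45.00° = -23.20°

ω = 2: 41.8 dB, -6.7°; ω = 10: 39.6 dB, -23.2°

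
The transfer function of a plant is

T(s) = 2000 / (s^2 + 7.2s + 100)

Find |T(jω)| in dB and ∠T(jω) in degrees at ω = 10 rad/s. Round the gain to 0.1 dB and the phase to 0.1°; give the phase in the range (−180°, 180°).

At s = jω = j10:
quadratic: (j10)² + 7.2·j10 + 100 = 0 + j72 → |·| ≈ 72, ∠ ≈ 90.00°
|T| = 2000 / 72 ≈ 27.778
Gain = 20 log₁₀(27.778) ≈ 28.87 dB
∠T = 0.00° − 90.00° = -90.00°

28.9 dB, -90.0°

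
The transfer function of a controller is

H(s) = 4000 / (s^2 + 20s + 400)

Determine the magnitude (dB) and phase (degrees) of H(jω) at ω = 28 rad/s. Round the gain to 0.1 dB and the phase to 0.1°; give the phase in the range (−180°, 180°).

At s = jω = j28:
quadratic: (j28)² + 20·j28 + 400 = -384 + j560 → |·| ≈ 679.01, ∠ ≈ 124.44°
|H| = 4000 / 679.01 ≈ 5.8909
Gain = 20 log₁₀(5.8909) ≈ 15.40 dB
∠H = 0.00° − 124.44° = -124.44°

15.4 dB, -124.4°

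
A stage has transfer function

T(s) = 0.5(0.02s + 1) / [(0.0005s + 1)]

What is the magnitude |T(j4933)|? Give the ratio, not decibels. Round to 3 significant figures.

At ω = 4933 rad/s:
zero (1 + j4933·0.02) = 1 + j98.66 → |·| ≈ 98.665, ∠ ≈ 89.42°
pole (1 + j4933·0.0005) = 1 + j2.4665 → |·| ≈ 2.6615, ∠ ≈ 67.93°
|T| = 0.5 · 98.665 / (2.6615) ≈ 18.536

18.5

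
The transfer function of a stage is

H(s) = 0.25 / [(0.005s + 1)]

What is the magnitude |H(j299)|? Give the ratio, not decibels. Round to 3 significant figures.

0.139

At ω = 299 rad/s:
pole (1 + j299·0.005) = 1 + j1.495 → |·| ≈ 1.7986, ∠ ≈ 56.22°
|H| = 0.25 · 1 / (1.7986) ≈ 0.139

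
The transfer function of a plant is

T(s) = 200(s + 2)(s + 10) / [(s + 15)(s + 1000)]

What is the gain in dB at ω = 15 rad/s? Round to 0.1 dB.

At s = jω = j15:
zero (s+2): 2 + j15 → |·| = √(2²+15²) = √229 ≈ 15.133, ∠ = arctan(15/2) ≈ 82.41°
zero (s+10): 10 + j15 → |·| = √(10²+15²) = √325 ≈ 18.028, ∠ = arctan(15/10) ≈ 56.31°
pole (s+15): 15 + j15 → |·| = √(15²+15²) = √450 ≈ 21.213, ∠ = arctan(15/15) ≈ 45.00°
pole (s+1000): 1000 + j15 → |·| = √(1000²+15²) = √1000225 ≈ 1000.1, ∠ = arctan(15/1000) ≈ 0.86°
|T| = 200 · 272.82 / 21215 ≈ 2.572
Gain = 20 log₁₀(2.572) ≈ 8.21 dB

8.2 dB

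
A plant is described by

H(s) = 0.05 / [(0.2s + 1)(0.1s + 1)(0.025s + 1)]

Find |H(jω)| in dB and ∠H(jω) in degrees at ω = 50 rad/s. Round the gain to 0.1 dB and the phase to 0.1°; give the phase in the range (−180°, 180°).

-64.3 dB, 145.7°

At ω = 50 rad/s:
pole (1 + j50·0.2) = 1 + j10 → |·| ≈ 10.05, ∠ ≈ 84.29°
pole (1 + j50·0.1) = 1 + j5 → |·| ≈ 5.099, ∠ ≈ 78.69°
pole (1 + j50·0.025) = 1 + j1.25 → |·| ≈ 1.6008, ∠ ≈ 51.34°
|H| = 0.05 · 1 / (10.05 · 5.099 · 1.6008) ≈ 0.00060951
Gain = 20 log₁₀(0.00060951) ≈ -64.30 dB
∠H = (0°) − (84.29° + 78.69° + 51.34°) = -214.32° ≡ 145.68° (principal value)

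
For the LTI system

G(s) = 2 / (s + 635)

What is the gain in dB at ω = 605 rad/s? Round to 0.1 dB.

At s = jω = j605:
pole (s+635): 635 + j605 → |·| = √(635²+605²) = √769250 ≈ 877.07, ∠ = arctan(605/635) ≈ 43.61°
|G| = 2 / 877.07 ≈ 0.0022803
Gain = 20 log₁₀(0.0022803) ≈ -52.84 dB

-52.8 dB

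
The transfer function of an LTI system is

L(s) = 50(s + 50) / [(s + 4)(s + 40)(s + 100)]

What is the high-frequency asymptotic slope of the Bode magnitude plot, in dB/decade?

Each pole contributes −20 dB/decade at high frequency; each zero contributes +20 dB/decade.
Net: 1 zero(s) − 3 pole(s) → -40 dB/decade.

-40 dB/decade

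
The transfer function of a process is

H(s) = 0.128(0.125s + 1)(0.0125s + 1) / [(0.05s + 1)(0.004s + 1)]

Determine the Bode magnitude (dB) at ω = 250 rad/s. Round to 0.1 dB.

-2.6 dB

At ω = 250 rad/s:
zero (1 + j250·0.125) = 1 + j31.25 → |·| ≈ 31.266, ∠ ≈ 88.17°
zero (1 + j250·0.0125) = 1 + j3.125 → |·| ≈ 3.2811, ∠ ≈ 72.26°
pole (1 + j250·0.05) = 1 + j12.5 → |·| ≈ 12.54, ∠ ≈ 85.43°
pole (1 + j250·0.004) = 1 + j1 → |·| ≈ 1.4142, ∠ ≈ 45.00°
|H| = 0.128 · 31.266 · 3.2811 / (12.54 · 1.4142) ≈ 0.74045
Gain = 20 log₁₀(0.74045) ≈ -2.61 dB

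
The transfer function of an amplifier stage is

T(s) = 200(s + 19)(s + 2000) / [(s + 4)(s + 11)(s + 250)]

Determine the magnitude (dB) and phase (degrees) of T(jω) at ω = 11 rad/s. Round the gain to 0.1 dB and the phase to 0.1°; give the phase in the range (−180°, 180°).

45.7 dB, -87.2°

At s = jω = j11:
zero (s+19): 19 + j11 → |·| = √(19²+11²) = √482 ≈ 21.954, ∠ = arctan(11/19) ≈ 30.07°
zero (s+2000): 2000 + j11 → |·| = √(2000²+11²) = √4000121 ≈ 2000, ∠ = arctan(11/2000) ≈ 0.32°
pole (s+4): 4 + j11 → |·| = √(4²+11²) = √137 ≈ 11.705, ∠ = arctan(11/4) ≈ 70.02°
pole (s+11): 11 + j11 → |·| = √(11²+11²) = √242 ≈ 15.556, ∠ = arctan(11/11) ≈ 45.00°
pole (s+250): 250 + j11 → |·| = √(250²+11²) = √62621 ≈ 250.24, ∠ = arctan(11/250) ≈ 2.52°
|T| = 200 · 43908 / 45564 ≈ 192.73
Gain = 20 log₁₀(192.73) ≈ 45.70 dB
∠T = 30.39° − 117.54° = -87.15°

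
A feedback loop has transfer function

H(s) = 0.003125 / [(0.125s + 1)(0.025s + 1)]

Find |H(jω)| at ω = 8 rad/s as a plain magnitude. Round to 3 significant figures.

At ω = 8 rad/s:
pole (1 + j8·0.125) = 1 + j1 → |·| ≈ 1.4142, ∠ ≈ 45.00°
pole (1 + j8·0.025) = 1 + j0.2 → |·| ≈ 1.0198, ∠ ≈ 11.31°
|H| = 0.003125 · 1 / (1.4142 · 1.0198) ≈ 0.0021668

0.00217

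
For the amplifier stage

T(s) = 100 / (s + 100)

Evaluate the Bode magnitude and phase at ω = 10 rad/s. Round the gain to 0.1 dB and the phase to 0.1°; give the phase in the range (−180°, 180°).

At s = jω = j10:
pole (s+100): 100 + j10 → |·| = √(100²+10²) = √10100 ≈ 100.5, ∠ = arctan(10/100) ≈ 5.71°
|T| = 100 / 100.5 ≈ 0.99502
Gain = 20 log₁₀(0.99502) ≈ -0.04 dB
∠T = 0.00° − 5.71° = -5.71°

-0.0 dB, -5.7°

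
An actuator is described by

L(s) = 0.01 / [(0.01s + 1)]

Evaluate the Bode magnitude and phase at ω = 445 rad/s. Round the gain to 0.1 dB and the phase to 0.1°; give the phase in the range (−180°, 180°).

-53.2 dB, -77.3°

At ω = 445 rad/s:
pole (1 + j445·0.01) = 1 + j4.45 → |·| ≈ 4.561, ∠ ≈ 77.33°
|L| = 0.01 · 1 / (4.561) ≈ 0.0021925
Gain = 20 log₁₀(0.0021925) ≈ -53.18 dB
∠L = (0°) − (77.33°) = -77.33°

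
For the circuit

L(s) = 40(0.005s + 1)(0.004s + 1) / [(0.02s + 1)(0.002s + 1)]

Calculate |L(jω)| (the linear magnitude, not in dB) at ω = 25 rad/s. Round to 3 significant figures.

At ω = 25 rad/s:
zero (1 + j25·0.005) = 1 + j0.125 → |·| ≈ 1.0078, ∠ ≈ 7.13°
zero (1 + j25·0.004) = 1 + j0.1 → |·| ≈ 1.005, ∠ ≈ 5.71°
pole (1 + j25·0.02) = 1 + j0.5 → |·| ≈ 1.118, ∠ ≈ 26.57°
pole (1 + j25·0.002) = 1 + j0.05 → |·| ≈ 1.0012, ∠ ≈ 2.86°
|L| = 40 · 1.0078 · 1.005 / (1.118 · 1.0012) ≈ 36.194

36.2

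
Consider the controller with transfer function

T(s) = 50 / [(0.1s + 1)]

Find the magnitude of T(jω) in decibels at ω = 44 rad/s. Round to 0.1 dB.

20.9 dB

At ω = 44 rad/s:
pole (1 + j44·0.1) = 1 + j4.4 → |·| ≈ 4.5122, ∠ ≈ 77.20°
|T| = 50 · 1 / (4.5122) ≈ 11.081
Gain = 20 log₁₀(11.081) ≈ 20.89 dB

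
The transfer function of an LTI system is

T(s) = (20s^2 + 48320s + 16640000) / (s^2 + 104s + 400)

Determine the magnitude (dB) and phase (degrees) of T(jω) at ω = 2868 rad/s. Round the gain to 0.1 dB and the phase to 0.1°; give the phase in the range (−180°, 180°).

Substitute s = j2868:
Numerator: 20(j2868)^2 + 48320(j2868) + 16640000 = -147868480 + j138581760
Denominator: (j2868)^2 + 104(j2868) + 400 = -8225024 + j298272
|N| = √(147868480² + 138581760²) ≈ 2.0266e+08, ∠N ≈ 136.86°
|D| = √(8225024² + 298272²) ≈ 8.2304e+06, ∠D ≈ 177.92°
|T| = 2.0266e+08 / 8.2304e+06 ≈ 24.623
Gain = 20 log₁₀(24.623) ≈ 27.83 dB
∠T = 136.86° − 177.92° = -41.06°

27.8 dB, -41.1°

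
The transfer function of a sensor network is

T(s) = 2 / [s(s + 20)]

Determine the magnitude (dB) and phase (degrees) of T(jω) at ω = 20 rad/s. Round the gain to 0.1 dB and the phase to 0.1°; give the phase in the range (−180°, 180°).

At s = jω = j20:
pole (s+20): 20 + j20 → |·| = √(20²+20²) = √800 ≈ 28.284, ∠ = arctan(20/20) ≈ 45.00°
pole at origin: |s| = 20, ∠ = 90.00° (in denominator)
|T| = 2 / 565.68 ≈ 0.0035356
Gain = 20 log₁₀(0.0035356) ≈ -49.03 dB
∠T = 0.00° − 135.00° = -135.00°

-49.0 dB, -135.0°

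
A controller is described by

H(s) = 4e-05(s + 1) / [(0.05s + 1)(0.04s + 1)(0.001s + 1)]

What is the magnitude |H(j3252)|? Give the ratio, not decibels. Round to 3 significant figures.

1.81e-06

At ω = 3252 rad/s:
zero (1 + j3252·1) = 1 + j3252 → |·| ≈ 3252, ∠ ≈ 89.98°
pole (1 + j3252·0.05) = 1 + j162.6 → |·| ≈ 162.6, ∠ ≈ 89.65°
pole (1 + j3252·0.04) = 1 + j130.08 → |·| ≈ 130.08, ∠ ≈ 89.56°
pole (1 + j3252·0.001) = 1 + j3.252 → |·| ≈ 3.4023, ∠ ≈ 72.91°
|H| = 4e-05 · 3252 / (162.6 · 130.08 · 3.4023) ≈ 1.8076e-06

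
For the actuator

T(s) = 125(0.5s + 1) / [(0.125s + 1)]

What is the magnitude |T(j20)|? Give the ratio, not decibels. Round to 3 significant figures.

467

At ω = 20 rad/s:
zero (1 + j20·0.5) = 1 + j10 → |·| ≈ 10.05, ∠ ≈ 84.29°
pole (1 + j20·0.125) = 1 + j2.5 → |·| ≈ 2.6926, ∠ ≈ 68.20°
|T| = 125 · 10.05 / (2.6926) ≈ 466.56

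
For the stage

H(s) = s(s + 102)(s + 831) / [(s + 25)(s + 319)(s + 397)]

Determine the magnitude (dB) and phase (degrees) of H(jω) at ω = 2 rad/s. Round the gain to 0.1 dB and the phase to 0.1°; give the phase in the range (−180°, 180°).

-25.5 dB, 86.0°

At s = jω = j2:
zero (s+102): 102 + j2 → |·| = √(102²+2²) = √10408 ≈ 102.02, ∠ = arctan(2/102) ≈ 1.12°
zero (s+831): 831 + j2 → |·| = √(831²+2²) = √690565 ≈ 831, ∠ = arctan(2/831) ≈ 0.14°
zero at origin: s = j2 → |·| = 2, ∠ = 90.00°
pole (s+25): 25 + j2 → |·| = √(25²+2²) = √629 ≈ 25.08, ∠ = arctan(2/25) ≈ 4.57°
pole (s+319): 319 + j2 → |·| = √(319²+2²) = √101765 ≈ 319.01, ∠ = arctan(2/319) ≈ 0.36°
pole (s+397): 397 + j2 → |·| = √(397²+2²) = √157613 ≈ 397.01, ∠ = arctan(2/397) ≈ 0.29°
|H| = 1 · 1.6956e+05 / 3.1764e+06 ≈ 0.053381
Gain = 20 log₁₀(0.053381) ≈ -25.45 dB
∠H = 91.26° − 5.22° = 86.04°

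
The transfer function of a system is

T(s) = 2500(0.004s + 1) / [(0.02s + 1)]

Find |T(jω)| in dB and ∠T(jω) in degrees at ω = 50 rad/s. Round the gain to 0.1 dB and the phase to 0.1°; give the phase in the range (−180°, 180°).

65.1 dB, -33.7°

At ω = 50 rad/s:
zero (1 + j50·0.004) = 1 + j0.2 → |·| ≈ 1.0198, ∠ ≈ 11.31°
pole (1 + j50·0.02) = 1 + j1 → |·| ≈ 1.4142, ∠ ≈ 45.00°
|T| = 2500 · 1.0198 / (1.4142) ≈ 1802.8
Gain = 20 log₁₀(1802.8) ≈ 65.12 dB
∠T = (11.31°) − (45.00°) = -33.69°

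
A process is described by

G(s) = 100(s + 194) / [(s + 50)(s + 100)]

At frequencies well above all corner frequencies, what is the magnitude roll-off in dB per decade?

-20 dB/decade

Each pole contributes −20 dB/decade at high frequency; each zero contributes +20 dB/decade.
Net: 1 zero(s) − 2 pole(s) → -20 dB/decade.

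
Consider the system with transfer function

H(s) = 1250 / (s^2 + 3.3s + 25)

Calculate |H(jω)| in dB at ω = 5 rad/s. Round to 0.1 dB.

At s = jω = j5:
quadratic: (j5)² + 3.3·j5 + 25 = 0 + j16.5 → |·| ≈ 16.5, ∠ ≈ 90.00°
|H| = 1250 / 16.5 ≈ 75.758
Gain = 20 log₁₀(75.758) ≈ 37.59 dB

37.6 dB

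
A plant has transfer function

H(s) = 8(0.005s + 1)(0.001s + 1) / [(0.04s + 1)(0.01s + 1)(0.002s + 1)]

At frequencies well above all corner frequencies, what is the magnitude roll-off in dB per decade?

Each pole contributes −20 dB/decade at high frequency; each zero contributes +20 dB/decade.
Net: 2 zero(s) − 3 pole(s) → -20 dB/decade.

-20 dB/decade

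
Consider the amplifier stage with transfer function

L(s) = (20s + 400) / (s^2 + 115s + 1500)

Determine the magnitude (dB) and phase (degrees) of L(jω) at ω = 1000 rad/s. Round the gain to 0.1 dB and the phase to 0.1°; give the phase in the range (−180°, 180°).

-34.0 dB, -84.6°

Substitute s = j1000:
Numerator: 20(j1000) + 400 = 400 + j20000
Denominator: (j1000)^2 + 115(j1000) + 1500 = -998500 + j115000
|N| = √(400² + 20000²) ≈ 20004, ∠N ≈ 88.85°
|D| = √(998500² + 115000²) ≈ 1.0051e+06, ∠D ≈ 173.43°
|L| = 20004 / 1.0051e+06 ≈ 0.019902
Gain = 20 log₁₀(0.019902) ≈ -34.02 dB
∠L = 88.85° − 173.43° = -84.58°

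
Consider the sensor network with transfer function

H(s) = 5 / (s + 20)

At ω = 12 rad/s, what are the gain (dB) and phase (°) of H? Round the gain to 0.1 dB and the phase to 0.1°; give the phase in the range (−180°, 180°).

At s = jω = j12:
pole (s+20): 20 + j12 → |·| = √(20²+12²) = √544 ≈ 23.324, ∠ = arctan(12/20) ≈ 30.96°
|H| = 5 / 23.324 ≈ 0.21437
Gain = 20 log₁₀(0.21437) ≈ -13.38 dB
∠H = 0.00° − 30.96° = -30.96°

-13.4 dB, -31.0°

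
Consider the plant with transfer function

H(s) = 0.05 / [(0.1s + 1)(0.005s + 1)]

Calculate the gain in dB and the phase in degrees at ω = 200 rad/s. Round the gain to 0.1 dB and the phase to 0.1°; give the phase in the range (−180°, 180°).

-55.1 dB, -132.1°

At ω = 200 rad/s:
pole (1 + j200·0.1) = 1 + j20 → |·| ≈ 20.025, ∠ ≈ 87.14°
pole (1 + j200·0.005) = 1 + j1 → |·| ≈ 1.4142, ∠ ≈ 45.00°
|H| = 0.05 · 1 / (20.025 · 1.4142) ≈ 0.0017656
Gain = 20 log₁₀(0.0017656) ≈ -55.06 dB
∠H = (0°) − (87.14° + 45.00°) = -132.14°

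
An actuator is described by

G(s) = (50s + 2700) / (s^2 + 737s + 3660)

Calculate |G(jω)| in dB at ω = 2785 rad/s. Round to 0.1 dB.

Substitute s = j2785:
Numerator: 50(j2785) + 2700 = 2700 + j139250
Denominator: (j2785)^2 + 737(j2785) + 3660 = -7752565 + j2052545
|N| = √(2700² + 139250²) ≈ 1.3928e+05, ∠N ≈ 88.89°
|D| = √(7752565² + 2052545²) ≈ 8.0197e+06, ∠D ≈ 165.17°
|G| = 1.3928e+05 / 8.0197e+06 ≈ 0.017367
Gain = 20 log₁₀(0.017367) ≈ -35.21 dB

-35.2 dB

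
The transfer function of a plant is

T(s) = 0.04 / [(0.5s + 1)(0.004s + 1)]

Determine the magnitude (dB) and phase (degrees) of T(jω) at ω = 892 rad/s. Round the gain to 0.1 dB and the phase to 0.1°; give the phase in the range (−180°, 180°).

-92.3 dB, -164.2°

At ω = 892 rad/s:
pole (1 + j892·0.5) = 1 + j446 → |·| ≈ 446, ∠ ≈ 89.87°
pole (1 + j892·0.004) = 1 + j3.568 → |·| ≈ 3.7055, ∠ ≈ 74.34°
|T| = 0.04 · 1 / (446 · 3.7055) ≈ 2.4204e-05
Gain = 20 log₁₀(2.4204e-05) ≈ -92.32 dB
∠T = (0°) − (89.87° + 74.34°) = -164.21°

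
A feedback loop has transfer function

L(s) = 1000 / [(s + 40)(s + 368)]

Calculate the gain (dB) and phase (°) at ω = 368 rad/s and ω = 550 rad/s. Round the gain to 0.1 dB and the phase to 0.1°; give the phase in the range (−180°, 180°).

At s = jω = j368:
pole (s+40): 40 + j368 → |·| = √(40²+368²) = √137024 ≈ 370.17, ∠ = arctan(368/40) ≈ 83.80°
pole (s+368): 368 + j368 → |·| = √(368²+368²) = √270848 ≈ 520.43, ∠ = arctan(368/368) ≈ 45.00°
|L| = 1000 / 1.9265e+05 ≈ 0.0051908
Gain = 20 log₁₀(0.0051908) ≈ -45.70 dB
∠L = 0.00° − 128.80° = -128.80°

At s = jω = j550:
pole (s+40): 40 + j550 → |·| = √(40²+550²) = √304100 ≈ 551.45, ∠ = arctan(550/40) ≈ 85.84°
pole (s+368): 368 + j550 → |·| = √(368²+550²) = √437924 ≈ 661.76, ∠ = arctan(550/368) ≈ 56.21°
|L| = 1000 / 3.6493e+05 ≈ 0.0027403
Gain = 20 log₁₀(0.0027403) ≈ -51.24 dB
∠L = 0.00° − 142.05° = -142.05°

ω = 368: -45.7 dB, -128.8°; ω = 550: -51.2 dB, -142.1°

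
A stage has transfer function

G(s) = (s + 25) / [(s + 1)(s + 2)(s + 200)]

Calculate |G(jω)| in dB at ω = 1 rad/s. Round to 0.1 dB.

-28.1 dB

At s = jω = j1:
zero (s+25): 25 + j1 → |·| = √(25²+1²) = √626 ≈ 25.02, ∠ = arctan(1/25) ≈ 2.29°
pole (s+1): 1 + j1 → |·| = √(1²+1²) = √2 ≈ 1.4142, ∠ = arctan(1/1) ≈ 45.00°
pole (s+2): 2 + j1 → |·| = √(2²+1²) = √5 ≈ 2.2361, ∠ = arctan(1/2) ≈ 26.57°
pole (s+200): 200 + j1 → |·| = √(200²+1²) = √40001 ≈ 200, ∠ = arctan(1/200) ≈ 0.29°
|G| = 1 · 25.02 / 632.46 ≈ 0.03956
Gain = 20 log₁₀(0.03956) ≈ -28.05 dB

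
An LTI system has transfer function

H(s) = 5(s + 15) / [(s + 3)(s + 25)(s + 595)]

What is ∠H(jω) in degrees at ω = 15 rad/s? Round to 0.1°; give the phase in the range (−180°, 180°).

-66.1°

At s = jω = j15:
zero (s+15): 15 + j15 → |·| = √(15²+15²) = √450 ≈ 21.213, ∠ = arctan(15/15) ≈ 45.00°
pole (s+3): 3 + j15 → |·| = √(3²+15²) = √234 ≈ 15.297, ∠ = arctan(15/3) ≈ 78.69°
pole (s+25): 25 + j15 → |·| = √(25²+15²) = √850 ≈ 29.155, ∠ = arctan(15/25) ≈ 30.96°
pole (s+595): 595 + j15 → |·| = √(595²+15²) = √354250 ≈ 595.19, ∠ = arctan(15/595) ≈ 1.44°
∠H = 45.00° − 111.09° = -66.09°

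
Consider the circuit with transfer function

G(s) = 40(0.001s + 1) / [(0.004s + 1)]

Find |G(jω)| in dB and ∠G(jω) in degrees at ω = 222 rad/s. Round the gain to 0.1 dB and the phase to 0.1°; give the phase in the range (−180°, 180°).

29.7 dB, -29.1°

At ω = 222 rad/s:
zero (1 + j222·0.001) = 1 + j0.222 → |·| ≈ 1.0243, ∠ ≈ 12.52°
pole (1 + j222·0.004) = 1 + j0.888 → |·| ≈ 1.3374, ∠ ≈ 41.61°
|G| = 40 · 1.0243 / (1.3374) ≈ 30.636
Gain = 20 log₁₀(30.636) ≈ 29.72 dB
∠G = (12.52°) − (41.61°) = -29.09°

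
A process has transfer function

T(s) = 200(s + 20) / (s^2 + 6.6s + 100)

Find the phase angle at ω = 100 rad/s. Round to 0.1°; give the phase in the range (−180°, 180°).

At s = jω = j100:
zero (s+20): 20 + j100 → |·| = √(20²+100²) = √10400 ≈ 101.98, ∠ = arctan(100/20) ≈ 78.69°
quadratic: (j100)² + 6.6·j100 + 100 = -9900 + j660 → |·| ≈ 9922, ∠ ≈ 176.19°
∠T = 78.69° − 176.19° = -97.50°

-97.5°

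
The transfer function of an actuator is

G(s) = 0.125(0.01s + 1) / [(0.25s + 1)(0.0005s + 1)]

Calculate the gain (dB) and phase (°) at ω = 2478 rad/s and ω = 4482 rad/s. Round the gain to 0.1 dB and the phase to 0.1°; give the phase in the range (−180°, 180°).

At ω = 2478 rad/s:
zero (1 + j2478·0.01) = 1 + j24.78 → |·| ≈ 24.8, ∠ ≈ 87.69°
pole (1 + j2478·0.25) = 1 + j619.5 → |·| ≈ 619.5, ∠ ≈ 89.91°
pole (1 + j2478·0.0005) = 1 + j1.239 → |·| ≈ 1.5922, ∠ ≈ 51.09°
|G| = 0.125 · 24.8 / (619.5 · 1.5922) ≈ 0.0031428
Gain = 20 log₁₀(0.0031428) ≈ -50.05 dB
∠G = (87.69°) − (89.91° + 51.09°) = -53.31°

At ω = 4482 rad/s:
zero (1 + j4482·0.01) = 1 + j44.82 → |·| ≈ 44.831, ∠ ≈ 88.72°
pole (1 + j4482·0.25) = 1 + j1120.5 → |·| ≈ 1120.5, ∠ ≈ 89.95°
pole (1 + j4482·0.0005) = 1 + j2.241 → |·| ≈ 2.454, ∠ ≈ 65.95°
|G| = 0.125 · 44.831 / (1120.5 · 2.454) ≈ 0.002038
Gain = 20 log₁₀(0.002038) ≈ -53.82 dB
∠G = (88.72°) − (89.95° + 65.95°) = -67.18°

ω = 2478: -50.1 dB, -53.3°; ω = 4482: -53.8 dB, -67.2°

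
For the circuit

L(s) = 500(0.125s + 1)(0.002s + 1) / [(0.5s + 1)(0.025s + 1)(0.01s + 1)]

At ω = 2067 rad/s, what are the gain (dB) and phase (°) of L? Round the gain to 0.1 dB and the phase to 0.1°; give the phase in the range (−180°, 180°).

-6.1 dB, -99.9°

At ω = 2067 rad/s:
zero (1 + j2067·0.125) = 1 + j258.375 → |·| ≈ 258.38, ∠ ≈ 89.78°
zero (1 + j2067·0.002) = 1 + j4.134 → |·| ≈ 4.2532, ∠ ≈ 76.40°
pole (1 + j2067·0.5) = 1 + j1033.5 → |·| ≈ 1033.5, ∠ ≈ 89.94°
pole (1 + j2067·0.025) = 1 + j51.675 → |·| ≈ 51.685, ∠ ≈ 88.89°
pole (1 + j2067·0.01) = 1 + j20.67 → |·| ≈ 20.694, ∠ ≈ 87.23°
|L| = 500 · 258.38 · 4.2532 / (1033.5 · 51.685 · 20.694) ≈ 0.49708
Gain = 20 log₁₀(0.49708) ≈ -6.07 dB
∠L = (89.78° + 76.40°) − (89.94° + 88.89° + 87.23°) = -99.88°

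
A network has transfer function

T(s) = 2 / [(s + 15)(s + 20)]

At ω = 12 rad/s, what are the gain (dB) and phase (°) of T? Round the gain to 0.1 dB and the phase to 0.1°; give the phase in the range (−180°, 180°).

-47.0 dB, -69.6°

At s = jω = j12:
pole (s+15): 15 + j12 → |·| = √(15²+12²) = √369 ≈ 19.209, ∠ = arctan(12/15) ≈ 38.66°
pole (s+20): 20 + j12 → |·| = √(20²+12²) = √544 ≈ 23.324, ∠ = arctan(12/20) ≈ 30.96°
|T| = 2 / 448.03 ≈ 0.004464
Gain = 20 log₁₀(0.004464) ≈ -47.01 dB
∠T = 0.00° − 69.62° = -69.62°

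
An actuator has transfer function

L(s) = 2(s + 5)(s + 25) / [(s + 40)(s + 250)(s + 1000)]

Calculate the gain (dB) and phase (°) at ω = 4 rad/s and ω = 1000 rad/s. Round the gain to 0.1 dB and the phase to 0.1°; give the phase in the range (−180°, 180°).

At s = jω = j4:
zero (s+5): 5 + j4 → |·| = √(5²+4²) = √41 ≈ 6.4031, ∠ = arctan(4/5) ≈ 38.66°
zero (s+25): 25 + j4 → |·| = √(25²+4²) = √641 ≈ 25.318, ∠ = arctan(4/25) ≈ 9.09°
pole (s+40): 40 + j4 → |·| = √(40²+4²) = √1616 ≈ 40.2, ∠ = arctan(4/40) ≈ 5.71°
pole (s+250): 250 + j4 → |·| = √(250²+4²) = √62516 ≈ 250.03, ∠ = arctan(4/250) ≈ 0.92°
pole (s+1000): 1000 + j4 → |·| = √(1000²+4²) = √1000016 ≈ 1000, ∠ = arctan(4/1000) ≈ 0.23°
|L| = 2 · 162.11 / 1.0051e+07 ≈ 3.2257e-05
Gain = 20 log₁₀(3.2257e-05) ≈ -89.83 dB
∠L = 47.75° − 6.86° = 40.89°

At s = jω = j1000:
zero (s+5): 5 + j1000 → |·| = √(5²+1000²) = √1000025 ≈ 1000, ∠ = arctan(1000/5) ≈ 89.71°
zero (s+25): 25 + j1000 → |·| = √(25²+1000²) = √1000625 ≈ 1000.3, ∠ = arctan(1000/25) ≈ 88.57°
pole (s+40): 40 + j1000 → |·| = √(40²+1000²) = √1001600 ≈ 1000.8, ∠ = arctan(1000/40) ≈ 87.71°
pole (s+250): 250 + j1000 → |·| = √(250²+1000²) = √1062500 ≈ 1030.8, ∠ = arctan(1000/250) ≈ 75.96°
pole (s+1000): 1000 + j1000 → |·| = √(1000²+1000²) = √2000000 ≈ 1414.2, ∠ = arctan(1000/1000) ≈ 45.00°
|L| = 2 · 1.0003e+06 / 1.4589e+09 ≈ 0.0013713
Gain = 20 log₁₀(0.0013713) ≈ -57.26 dB
∠L = 178.28° − 208.67° = -30.39°

ω = 4: -89.8 dB, 40.9°; ω = 1000: -57.3 dB, -30.4°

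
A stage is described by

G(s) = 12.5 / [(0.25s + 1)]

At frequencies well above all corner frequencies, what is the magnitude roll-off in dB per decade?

Each pole contributes −20 dB/decade at high frequency; each zero contributes +20 dB/decade.
Net: 0 zero(s) − 1 pole(s) → -20 dB/decade.

-20 dB/decade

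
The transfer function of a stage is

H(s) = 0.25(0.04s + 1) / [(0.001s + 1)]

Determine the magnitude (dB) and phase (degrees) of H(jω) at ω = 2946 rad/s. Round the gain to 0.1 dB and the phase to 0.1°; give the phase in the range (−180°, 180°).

At ω = 2946 rad/s:
zero (1 + j2946·0.04) = 1 + j117.84 → |·| ≈ 117.84, ∠ ≈ 89.51°
pole (1 + j2946·0.001) = 1 + j2.946 → |·| ≈ 3.1111, ∠ ≈ 71.25°
|H| = 0.25 · 117.84 / (3.1111) ≈ 9.4693
Gain = 20 log₁₀(9.4693) ≈ 19.53 dB
∠H = (89.51°) − (71.25°) = 18.26°

19.5 dB, 18.3°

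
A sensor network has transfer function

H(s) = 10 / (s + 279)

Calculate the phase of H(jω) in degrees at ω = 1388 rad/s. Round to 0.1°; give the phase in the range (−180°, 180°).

At s = jω = j1388:
pole (s+279): 279 + j1388 → |·| = √(279²+1388²) = √2004385 ≈ 1415.8, ∠ = arctan(1388/279) ≈ 78.63°
∠H = 0.00° − 78.63° = -78.63°

-78.6°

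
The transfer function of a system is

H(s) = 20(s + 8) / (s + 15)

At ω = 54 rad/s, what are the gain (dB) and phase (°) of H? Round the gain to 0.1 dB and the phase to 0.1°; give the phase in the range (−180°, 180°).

At s = jω = j54:
zero (s+8): 8 + j54 → |·| = √(8²+54²) = √2980 ≈ 54.589, ∠ = arctan(54/8) ≈ 81.57°
pole (s+15): 15 + j54 → |·| = √(15²+54²) = √3141 ≈ 56.045, ∠ = arctan(54/15) ≈ 74.48°
|H| = 20 · 54.589 / 56.045 ≈ 19.48
Gain = 20 log₁₀(19.48) ≈ 25.79 dB
∠H = 81.57° − 74.48° = 7.09°

25.8 dB, 7.1°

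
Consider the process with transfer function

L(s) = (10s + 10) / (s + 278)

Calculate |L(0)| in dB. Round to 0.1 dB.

-28.9 dB

L(0) = 10 / 278 ≈ 0.035971
20 log₁₀(0.035971) ≈ -28.88 dB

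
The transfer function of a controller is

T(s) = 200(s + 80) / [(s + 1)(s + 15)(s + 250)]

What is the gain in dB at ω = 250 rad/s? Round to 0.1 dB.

-52.5 dB

At s = jω = j250:
zero (s+80): 80 + j250 → |·| = √(80²+250²) = √68900 ≈ 262.49, ∠ = arctan(250/80) ≈ 72.26°
pole (s+1): 1 + j250 → |·| = √(1²+250²) = √62501 ≈ 250, ∠ = arctan(250/1) ≈ 89.77°
pole (s+15): 15 + j250 → |·| = √(15²+250²) = √62725 ≈ 250.45, ∠ = arctan(250/15) ≈ 86.57°
pole (s+250): 250 + j250 → |·| = √(250²+250²) = √125000 ≈ 353.55, ∠ = arctan(250/250) ≈ 45.00°
|T| = 200 · 262.49 / 2.2137e+07 ≈ 0.0023715
Gain = 20 log₁₀(0.0023715) ≈ -52.50 dB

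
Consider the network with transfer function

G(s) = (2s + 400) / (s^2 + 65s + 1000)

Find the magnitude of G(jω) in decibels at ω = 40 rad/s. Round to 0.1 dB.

-16.3 dB

Substitute s = j40:
Numerator: 2(j40) + 400 = 400 + j80
Denominator: (j40)^2 + 65(j40) + 1000 = -600 + j2600
|N| = √(400² + 80²) ≈ 407.92, ∠N ≈ 11.31°
|D| = √(600² + 2600²) ≈ 2668.3, ∠D ≈ 102.99°
|G| = 407.92 / 2668.3 ≈ 0.15288
Gain = 20 log₁₀(0.15288) ≈ -16.31 dB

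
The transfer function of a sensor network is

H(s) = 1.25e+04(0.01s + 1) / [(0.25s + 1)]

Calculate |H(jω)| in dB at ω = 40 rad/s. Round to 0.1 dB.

At ω = 40 rad/s:
zero (1 + j40·0.01) = 1 + j0.4 → |·| ≈ 1.077, ∠ ≈ 21.80°
pole (1 + j40·0.25) = 1 + j10 → |·| ≈ 10.05, ∠ ≈ 84.29°
|H| = 1.25e+04 · 1.077 / (10.05) ≈ 1339.6
Gain = 20 log₁₀(1339.6) ≈ 62.54 dB

62.5 dB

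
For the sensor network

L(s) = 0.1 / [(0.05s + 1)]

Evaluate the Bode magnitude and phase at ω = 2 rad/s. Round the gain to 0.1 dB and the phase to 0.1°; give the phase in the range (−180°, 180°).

-20.0 dB, -5.7°

At ω = 2 rad/s:
pole (1 + j2·0.05) = 1 + j0.1 → |·| ≈ 1.005, ∠ ≈ 5.71°
|L| = 0.1 · 1 / (1.005) ≈ 0.099502
Gain = 20 log₁₀(0.099502) ≈ -20.04 dB
∠L = (0°) − (5.71°) = -5.71°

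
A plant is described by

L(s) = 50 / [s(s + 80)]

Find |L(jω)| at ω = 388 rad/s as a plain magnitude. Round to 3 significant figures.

At s = jω = j388:
pole (s+80): 80 + j388 → |·| = √(80²+388²) = √156944 ≈ 396.16, ∠ = arctan(388/80) ≈ 78.35°
pole at origin: |s| = 388, ∠ = 90.00° (in denominator)
|L| = 50 / 1.5371e+05 ≈ 0.00032529

0.000325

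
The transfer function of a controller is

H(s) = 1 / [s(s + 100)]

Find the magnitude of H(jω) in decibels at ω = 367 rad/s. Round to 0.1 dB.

At s = jω = j367:
pole (s+100): 100 + j367 → |·| = √(100²+367²) = √144689 ≈ 380.38, ∠ = arctan(367/100) ≈ 74.76°
pole at origin: |s| = 367, ∠ = 90.00° (in denominator)
|H| = 1 / 1.396e+05 ≈ 7.1633e-06
Gain = 20 log₁₀(7.1633e-06) ≈ -102.90 dB

-102.9 dB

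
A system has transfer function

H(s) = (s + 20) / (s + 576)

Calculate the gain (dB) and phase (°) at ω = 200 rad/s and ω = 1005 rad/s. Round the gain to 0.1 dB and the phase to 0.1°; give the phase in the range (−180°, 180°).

Substitute s = j200:
Numerator: (j200) + 20 = 20 + j200
Denominator: (j200) + 576 = 576 + j200
|N| = √(20² + 200²) ≈ 201, ∠N ≈ 84.29°
|D| = √(576² + 200²) ≈ 609.73, ∠D ≈ 19.15°
|H| = 201 / 609.73 ≈ 0.32965
Gain = 20 log₁₀(0.32965) ≈ -9.64 dB
∠H = 84.29° − 19.15° = 65.14°

Substitute s = j1005:
Numerator: (j1005) + 20 = 20 + j1005
Denominator: (j1005) + 576 = 576 + j1005
|N| = √(20² + 1005²) ≈ 1005.2, ∠N ≈ 88.86°
|D| = √(576² + 1005²) ≈ 1158.4, ∠D ≈ 60.18°
|H| = 1005.2 / 1158.4 ≈ 0.86775
Gain = 20 log₁₀(0.86775) ≈ -1.23 dB
∠H = 88.86° − 60.18° = 28.68°

ω = 200: -9.6 dB, 65.1°; ω = 1005: -1.2 dB, 28.7°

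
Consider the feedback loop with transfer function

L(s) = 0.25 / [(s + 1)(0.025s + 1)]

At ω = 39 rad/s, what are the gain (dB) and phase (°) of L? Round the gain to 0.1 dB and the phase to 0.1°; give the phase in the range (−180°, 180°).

-46.8 dB, -132.8°

At ω = 39 rad/s:
pole (1 + j39·1) = 1 + j39 → |·| ≈ 39.013, ∠ ≈ 88.53°
pole (1 + j39·0.025) = 1 + j0.975 → |·| ≈ 1.3966, ∠ ≈ 44.27°
|L| = 0.25 · 1 / (39.013 · 1.3966) ≈ 0.0045884
Gain = 20 log₁₀(0.0045884) ≈ -46.77 dB
∠L = (0°) − (88.53° + 44.27°) = -132.80°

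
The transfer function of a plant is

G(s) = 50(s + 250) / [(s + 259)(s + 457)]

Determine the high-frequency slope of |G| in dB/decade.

Each pole contributes −20 dB/decade at high frequency; each zero contributes +20 dB/decade.
Net: 1 zero(s) − 2 pole(s) → -20 dB/decade.

-20 dB/decade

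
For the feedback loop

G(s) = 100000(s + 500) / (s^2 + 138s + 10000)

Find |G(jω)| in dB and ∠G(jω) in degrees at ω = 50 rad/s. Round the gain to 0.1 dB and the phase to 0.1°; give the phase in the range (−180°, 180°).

At s = jω = j50:
zero (s+500): 500 + j50 → |·| = √(500²+50²) = √252500 ≈ 502.49, ∠ = arctan(50/500) ≈ 5.71°
quadratic: (j50)² + 138·j50 + 10000 = 7500 + j6900 → |·| ≈ 10191, ∠ ≈ 42.61°
|G| = 100000 · 502.49 / 10191 ≈ 4930.7
Gain = 20 log₁₀(4930.7) ≈ 73.86 dB
∠G = 5.71° − 42.61° = -36.90°

73.9 dB, -36.9°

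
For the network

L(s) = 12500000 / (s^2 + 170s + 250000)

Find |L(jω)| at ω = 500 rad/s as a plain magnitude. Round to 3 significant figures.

At s = jω = j500:
quadratic: (j500)² + 170·j500 + 250000 = 0 + j85000 → |·| ≈ 85000, ∠ ≈ 90.00°
|L| = 12500000 / 85000 ≈ 147.06

147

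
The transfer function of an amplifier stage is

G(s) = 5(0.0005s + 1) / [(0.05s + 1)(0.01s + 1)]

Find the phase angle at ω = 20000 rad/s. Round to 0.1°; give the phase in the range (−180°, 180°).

At ω = 20000 rad/s:
zero (1 + j20000·0.0005) = 1 + j10 → |·| ≈ 10.05, ∠ ≈ 84.29°
pole (1 + j20000·0.05) = 1 + j1000 → |·| ≈ 1000, ∠ ≈ 89.94°
pole (1 + j20000·0.01) = 1 + j200 → |·| ≈ 200, ∠ ≈ 89.71°
∠G = (84.29°) − (89.94° + 89.71°) = -95.36°

-95.4°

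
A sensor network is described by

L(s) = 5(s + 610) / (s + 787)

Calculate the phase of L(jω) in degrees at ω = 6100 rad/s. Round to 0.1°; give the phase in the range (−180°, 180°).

1.6°

At s = jω = j6100:
zero (s+610): 610 + j6100 → |·| = √(610²+6100²) = √37582100 ≈ 6130.4, ∠ = arctan(6100/610) ≈ 84.29°
pole (s+787): 787 + j6100 → |·| = √(787²+6100²) = √37829369 ≈ 6150.6, ∠ = arctan(6100/787) ≈ 82.65°
∠L = 84.29° − 82.65° = 1.64°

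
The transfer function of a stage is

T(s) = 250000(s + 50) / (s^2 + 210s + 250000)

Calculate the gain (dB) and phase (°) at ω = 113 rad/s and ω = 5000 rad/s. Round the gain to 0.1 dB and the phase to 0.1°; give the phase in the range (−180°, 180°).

At s = jω = j113:
zero (s+50): 50 + j113 → |·| = √(50²+113²) = √15269 ≈ 123.57, ∠ = arctan(113/50) ≈ 66.13°
quadratic: (j113)² + 210·j113 + 250000 = 237231 + j23730 → |·| ≈ 2.3841e+05, ∠ ≈ 5.71°
|T| = 250000 · 123.57 / 2.3841e+05 ≈ 129.58
Gain = 20 log₁₀(129.58) ≈ 42.25 dB
∠T = 66.13° − 5.71° = 60.42°

At s = jω = j5000:
zero (s+50): 50 + j5000 → |·| = √(50²+5000²) = √25002500 ≈ 5000.2, ∠ = arctan(5000/50) ≈ 89.43°
quadratic: (j5000)² + 210·j5000 + 250000 = -24750000 + j1050000 → |·| ≈ 2.4772e+07, ∠ ≈ 177.57°
|T| = 250000 · 5000.2 / 2.4772e+07 ≈ 50.462
Gain = 20 log₁₀(50.462) ≈ 34.06 dB
∠T = 89.43° − 177.57° = -88.14°

ω = 113: 42.3 dB, 60.4°; ω = 5000: 34.1 dB, -88.1°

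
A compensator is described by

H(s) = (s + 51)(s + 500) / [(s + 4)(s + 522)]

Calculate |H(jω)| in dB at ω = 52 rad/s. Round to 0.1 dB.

2.5 dB

At s = jω = j52:
zero (s+51): 51 + j52 → |·| = √(51²+52²) = √5305 ≈ 72.835, ∠ = arctan(52/51) ≈ 45.56°
zero (s+500): 500 + j52 → |·| = √(500²+52²) = √252704 ≈ 502.7, ∠ = arctan(52/500) ≈ 5.94°
pole (s+4): 4 + j52 → |·| = √(4²+52²) = √2720 ≈ 52.154, ∠ = arctan(52/4) ≈ 85.60°
pole (s+522): 522 + j52 → |·| = √(522²+52²) = √275188 ≈ 524.58, ∠ = arctan(52/522) ≈ 5.69°
|H| = 1 · 36614 / 27359 ≈ 1.3383
Gain = 20 log₁₀(1.3383) ≈ 2.53 dB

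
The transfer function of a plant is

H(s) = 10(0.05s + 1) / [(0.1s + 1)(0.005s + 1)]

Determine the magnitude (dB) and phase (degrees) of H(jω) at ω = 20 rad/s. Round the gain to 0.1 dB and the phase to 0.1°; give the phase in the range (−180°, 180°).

16.0 dB, -24.1°

At ω = 20 rad/s:
zero (1 + j20·0.05) = 1 + j1 → |·| ≈ 1.4142, ∠ ≈ 45.00°
pole (1 + j20·0.1) = 1 + j2 → |·| ≈ 2.2361, ∠ ≈ 63.43°
pole (1 + j20·0.005) = 1 + j0.1 → |·| ≈ 1.005, ∠ ≈ 5.71°
|H| = 10 · 1.4142 / (2.2361 · 1.005) ≈ 6.2929
Gain = 20 log₁₀(6.2929) ≈ 15.98 dB
∠H = (45.00°) − (63.43° + 5.71°) = -24.14°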